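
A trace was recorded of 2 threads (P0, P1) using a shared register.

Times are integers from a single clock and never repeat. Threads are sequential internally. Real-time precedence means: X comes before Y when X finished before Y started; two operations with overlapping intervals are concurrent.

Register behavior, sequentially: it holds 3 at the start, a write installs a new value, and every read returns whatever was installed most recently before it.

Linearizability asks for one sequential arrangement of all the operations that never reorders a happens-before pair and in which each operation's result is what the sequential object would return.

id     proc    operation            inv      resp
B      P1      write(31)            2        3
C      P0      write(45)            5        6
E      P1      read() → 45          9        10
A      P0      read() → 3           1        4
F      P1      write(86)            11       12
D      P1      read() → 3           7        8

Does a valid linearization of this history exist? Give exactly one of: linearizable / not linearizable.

cut after 7 events: linearizable; cut after 8 events (D responds, time 8): not linearizable
no legal order exists: 2 real-time-consistent candidates over 4 completed register operations, all rejected
e.g. A, B, C, D: illegal at step 4, since D read() → 3 cannot apply there
e.g. B, A, C, D: illegal at step 2, since A read() → 3 cannot apply there

not linearizable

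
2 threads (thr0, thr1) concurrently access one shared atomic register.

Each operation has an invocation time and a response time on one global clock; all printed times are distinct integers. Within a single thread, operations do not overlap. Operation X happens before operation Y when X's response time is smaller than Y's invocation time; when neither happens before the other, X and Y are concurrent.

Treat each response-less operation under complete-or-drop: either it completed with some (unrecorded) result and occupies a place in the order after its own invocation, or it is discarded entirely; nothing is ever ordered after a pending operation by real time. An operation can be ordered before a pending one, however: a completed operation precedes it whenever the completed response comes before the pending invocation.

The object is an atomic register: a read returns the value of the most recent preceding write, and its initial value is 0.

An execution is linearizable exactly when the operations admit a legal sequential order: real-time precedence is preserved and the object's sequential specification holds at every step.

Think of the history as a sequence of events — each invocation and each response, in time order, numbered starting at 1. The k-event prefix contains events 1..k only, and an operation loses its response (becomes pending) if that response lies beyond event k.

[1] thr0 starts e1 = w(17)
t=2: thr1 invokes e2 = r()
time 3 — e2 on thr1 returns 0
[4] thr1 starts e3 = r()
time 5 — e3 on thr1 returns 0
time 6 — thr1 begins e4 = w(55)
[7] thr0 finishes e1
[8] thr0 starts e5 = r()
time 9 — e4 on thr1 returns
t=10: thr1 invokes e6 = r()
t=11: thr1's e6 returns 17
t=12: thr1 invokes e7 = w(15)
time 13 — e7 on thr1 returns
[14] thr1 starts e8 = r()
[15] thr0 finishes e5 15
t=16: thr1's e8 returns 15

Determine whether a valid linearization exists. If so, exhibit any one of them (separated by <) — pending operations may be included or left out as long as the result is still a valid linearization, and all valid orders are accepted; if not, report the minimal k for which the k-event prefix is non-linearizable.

linearizable — witness: e2 < e3 < e4 < e1 < e6 < e7 < e5 < e8

after step 1 (e2 r() → 0): value 0
after step 2 (e3 r() → 0): value 0
after step 3 (e4 w(55)): value 55
after step 4 (e1 w(17)): value 17
after step 5 (e6 r() → 17): value 17
after step 6 (e7 w(15)): value 15
after step 7 (e5 r() → 15): value 15
after step 8 (e8 r() → 15): value 15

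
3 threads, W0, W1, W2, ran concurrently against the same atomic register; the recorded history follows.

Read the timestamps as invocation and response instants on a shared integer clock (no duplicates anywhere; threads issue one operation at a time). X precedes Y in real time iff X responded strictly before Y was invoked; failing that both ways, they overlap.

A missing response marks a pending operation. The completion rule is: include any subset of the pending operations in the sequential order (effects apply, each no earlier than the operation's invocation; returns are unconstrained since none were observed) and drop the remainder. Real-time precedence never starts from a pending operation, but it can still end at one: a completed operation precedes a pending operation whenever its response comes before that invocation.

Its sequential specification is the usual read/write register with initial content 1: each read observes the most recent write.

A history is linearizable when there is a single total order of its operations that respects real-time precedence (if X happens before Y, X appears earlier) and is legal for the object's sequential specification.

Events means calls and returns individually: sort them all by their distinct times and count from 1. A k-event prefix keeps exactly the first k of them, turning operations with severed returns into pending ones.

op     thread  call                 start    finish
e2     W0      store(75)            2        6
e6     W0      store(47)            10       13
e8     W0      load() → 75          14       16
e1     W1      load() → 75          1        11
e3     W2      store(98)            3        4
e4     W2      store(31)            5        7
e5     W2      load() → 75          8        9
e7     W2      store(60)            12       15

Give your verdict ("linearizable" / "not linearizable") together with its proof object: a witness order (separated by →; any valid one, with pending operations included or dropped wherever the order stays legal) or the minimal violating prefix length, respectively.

events 1..15 are fine; event 16 — the response of e8 at time 16 — makes the prefix non-linearizable
51 orders of the 8 completed atomic register ops respect real time; none is legal
sample order e1, e2, e3, e4, e5, e6, e7, e8 stalls at step 1 — e1 load() → 75 has no legal effect
sample order e1, e2, e3, e4, e5, e6, e8, e7 stalls at step 1 — e1 load() → 75 has no legal effect

not linearizable — minimal violating prefix: 16 events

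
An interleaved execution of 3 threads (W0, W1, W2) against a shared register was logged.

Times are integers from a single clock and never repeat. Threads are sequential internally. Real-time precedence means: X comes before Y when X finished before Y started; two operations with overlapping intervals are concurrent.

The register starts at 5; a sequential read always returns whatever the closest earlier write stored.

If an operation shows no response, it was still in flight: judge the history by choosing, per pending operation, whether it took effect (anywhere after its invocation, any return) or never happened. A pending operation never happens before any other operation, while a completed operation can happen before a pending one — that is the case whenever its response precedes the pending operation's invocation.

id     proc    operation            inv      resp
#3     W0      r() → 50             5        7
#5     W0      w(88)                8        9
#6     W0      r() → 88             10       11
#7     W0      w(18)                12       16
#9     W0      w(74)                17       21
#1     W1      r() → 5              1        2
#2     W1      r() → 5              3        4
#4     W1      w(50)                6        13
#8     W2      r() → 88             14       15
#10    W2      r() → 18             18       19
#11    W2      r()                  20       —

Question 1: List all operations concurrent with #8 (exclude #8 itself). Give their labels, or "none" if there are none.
Answer: #7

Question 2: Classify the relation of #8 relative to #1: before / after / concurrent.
Answer: after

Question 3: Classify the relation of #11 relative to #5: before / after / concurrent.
Answer: after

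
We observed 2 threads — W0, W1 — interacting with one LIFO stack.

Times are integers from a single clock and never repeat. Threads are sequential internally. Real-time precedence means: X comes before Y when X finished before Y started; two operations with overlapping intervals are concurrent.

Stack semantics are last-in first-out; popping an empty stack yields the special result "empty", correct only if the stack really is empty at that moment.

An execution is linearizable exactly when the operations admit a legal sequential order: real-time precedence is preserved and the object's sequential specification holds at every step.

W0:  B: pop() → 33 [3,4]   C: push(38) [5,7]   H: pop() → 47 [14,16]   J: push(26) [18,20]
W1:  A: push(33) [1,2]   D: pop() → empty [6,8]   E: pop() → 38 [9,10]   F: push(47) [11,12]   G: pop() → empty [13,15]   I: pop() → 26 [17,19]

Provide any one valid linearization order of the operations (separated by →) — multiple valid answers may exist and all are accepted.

A → B → D → C → E → F → H → G → J → I

after step 1 (A push(33)): stack <33>
after step 2 (B pop() → 33): stack <>
after step 3 (D pop() → empty): stack <>
after step 4 (C push(38)): stack <38>
after step 5 (E pop() → 38): stack <>
after step 6 (F push(47)): stack <47>
after step 7 (H pop() → 47): stack <>
after step 8 (G pop() → empty): stack <>
after step 9 (J push(26)): stack <26>
after step 10 (I pop() → 26): stack <>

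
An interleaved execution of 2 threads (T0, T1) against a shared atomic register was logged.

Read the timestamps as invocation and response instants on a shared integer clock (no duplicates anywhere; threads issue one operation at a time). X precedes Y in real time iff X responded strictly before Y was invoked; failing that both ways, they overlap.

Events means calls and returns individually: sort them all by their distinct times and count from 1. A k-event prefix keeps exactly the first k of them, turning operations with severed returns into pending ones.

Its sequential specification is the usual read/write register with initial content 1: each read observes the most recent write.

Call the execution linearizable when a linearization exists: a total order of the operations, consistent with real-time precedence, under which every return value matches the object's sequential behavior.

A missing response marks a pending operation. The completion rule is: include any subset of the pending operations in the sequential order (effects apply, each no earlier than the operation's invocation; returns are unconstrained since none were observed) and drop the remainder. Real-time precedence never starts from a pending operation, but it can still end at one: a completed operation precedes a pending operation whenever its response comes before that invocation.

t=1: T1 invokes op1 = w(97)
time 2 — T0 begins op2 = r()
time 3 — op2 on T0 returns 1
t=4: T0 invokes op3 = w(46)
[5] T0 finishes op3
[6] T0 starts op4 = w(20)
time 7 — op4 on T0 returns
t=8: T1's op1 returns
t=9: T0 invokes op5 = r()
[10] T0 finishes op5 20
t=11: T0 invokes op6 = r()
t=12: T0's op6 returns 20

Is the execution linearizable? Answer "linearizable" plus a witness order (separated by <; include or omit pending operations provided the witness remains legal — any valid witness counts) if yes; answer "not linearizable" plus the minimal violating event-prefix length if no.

step 1: op2 r() → 1 — value 1
step 2: op1 w(97) — value 97
step 3: op3 w(46) — value 46
step 4: op4 w(20) — value 20
step 5: op5 r() → 20 — value 20
step 6: op6 r() → 20 — value 20

linearizable — witness: op2 < op1 < op3 < op4 < op5 < op6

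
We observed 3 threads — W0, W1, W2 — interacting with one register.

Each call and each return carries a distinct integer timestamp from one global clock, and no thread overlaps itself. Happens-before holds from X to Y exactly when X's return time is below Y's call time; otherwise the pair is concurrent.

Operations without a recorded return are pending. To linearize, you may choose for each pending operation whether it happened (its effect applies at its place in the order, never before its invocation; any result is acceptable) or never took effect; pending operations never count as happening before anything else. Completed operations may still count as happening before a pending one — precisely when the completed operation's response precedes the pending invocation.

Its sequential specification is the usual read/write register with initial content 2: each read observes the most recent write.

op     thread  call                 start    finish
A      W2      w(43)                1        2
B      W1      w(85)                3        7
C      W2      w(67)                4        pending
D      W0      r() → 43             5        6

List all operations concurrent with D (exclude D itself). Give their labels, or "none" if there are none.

D spans [5,6]; an op avoiding the whole window 5..6 is ordered, any other is concurrent
A [1,2]: before
B [3,7]: concurrent
C [4,…): concurrent

B, C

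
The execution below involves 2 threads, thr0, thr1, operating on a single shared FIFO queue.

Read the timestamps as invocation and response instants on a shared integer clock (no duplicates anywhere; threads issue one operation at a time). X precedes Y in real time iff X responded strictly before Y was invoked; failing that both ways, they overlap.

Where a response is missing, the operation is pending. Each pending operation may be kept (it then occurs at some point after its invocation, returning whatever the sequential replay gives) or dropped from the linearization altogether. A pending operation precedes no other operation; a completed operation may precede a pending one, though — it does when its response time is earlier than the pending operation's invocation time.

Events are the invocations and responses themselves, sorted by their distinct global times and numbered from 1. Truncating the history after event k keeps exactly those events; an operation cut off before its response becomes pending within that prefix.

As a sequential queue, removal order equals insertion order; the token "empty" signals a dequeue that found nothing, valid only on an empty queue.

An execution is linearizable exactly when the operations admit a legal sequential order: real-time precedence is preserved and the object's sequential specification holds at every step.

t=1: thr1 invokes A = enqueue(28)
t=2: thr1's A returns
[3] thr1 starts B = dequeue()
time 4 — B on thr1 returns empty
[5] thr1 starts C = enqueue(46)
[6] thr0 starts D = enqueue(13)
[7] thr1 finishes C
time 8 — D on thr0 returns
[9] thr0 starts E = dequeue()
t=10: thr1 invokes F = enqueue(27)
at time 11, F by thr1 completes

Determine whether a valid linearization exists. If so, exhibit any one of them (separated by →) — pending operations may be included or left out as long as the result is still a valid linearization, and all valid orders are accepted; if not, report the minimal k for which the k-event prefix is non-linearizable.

the violation lands at event 4, B's response at time 4: events 1..3 linearize, events 1..4 do not
the completed operations (2 total) allow one real-time order; the FIFO queue replay rejects it
one such order, A, B, breaks at step 2 where B dequeue() → empty is illegal

not linearizable — minimal violating prefix: 4 events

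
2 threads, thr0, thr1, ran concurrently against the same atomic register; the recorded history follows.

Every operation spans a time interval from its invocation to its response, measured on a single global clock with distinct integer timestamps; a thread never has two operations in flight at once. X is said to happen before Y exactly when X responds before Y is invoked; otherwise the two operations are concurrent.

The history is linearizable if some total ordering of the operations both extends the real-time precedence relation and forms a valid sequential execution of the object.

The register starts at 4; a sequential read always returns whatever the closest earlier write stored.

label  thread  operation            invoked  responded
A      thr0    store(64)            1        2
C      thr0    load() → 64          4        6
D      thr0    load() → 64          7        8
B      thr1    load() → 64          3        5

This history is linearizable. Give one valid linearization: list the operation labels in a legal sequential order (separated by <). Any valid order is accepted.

A < B < C < D

step 1: A store(64) — value 64
step 2: B load() → 64 — value 64
step 3: C load() → 64 — value 64
step 4: D load() → 64 — value 64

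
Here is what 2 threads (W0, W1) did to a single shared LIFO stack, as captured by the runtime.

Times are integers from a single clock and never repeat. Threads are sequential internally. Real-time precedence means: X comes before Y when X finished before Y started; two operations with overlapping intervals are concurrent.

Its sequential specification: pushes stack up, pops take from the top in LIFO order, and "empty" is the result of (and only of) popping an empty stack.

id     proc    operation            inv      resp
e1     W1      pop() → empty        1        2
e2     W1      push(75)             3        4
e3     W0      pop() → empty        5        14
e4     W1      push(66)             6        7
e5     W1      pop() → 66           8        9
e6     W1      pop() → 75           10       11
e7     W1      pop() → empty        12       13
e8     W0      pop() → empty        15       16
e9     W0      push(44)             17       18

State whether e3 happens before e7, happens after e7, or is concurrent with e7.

e3 spans [5,14], e7 spans [12,13]
the intervals overlap in both directions

concurrent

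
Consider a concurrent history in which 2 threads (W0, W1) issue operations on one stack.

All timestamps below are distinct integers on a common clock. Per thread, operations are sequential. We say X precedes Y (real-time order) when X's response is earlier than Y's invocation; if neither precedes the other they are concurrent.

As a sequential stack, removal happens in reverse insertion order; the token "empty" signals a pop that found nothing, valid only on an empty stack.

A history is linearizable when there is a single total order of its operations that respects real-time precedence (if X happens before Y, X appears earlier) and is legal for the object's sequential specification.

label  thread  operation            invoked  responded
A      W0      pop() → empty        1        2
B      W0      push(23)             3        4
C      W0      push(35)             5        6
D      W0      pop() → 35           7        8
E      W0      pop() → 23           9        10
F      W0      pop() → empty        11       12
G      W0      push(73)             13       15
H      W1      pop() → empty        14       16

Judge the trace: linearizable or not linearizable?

one valid linearization: A, B, C, D, E, F, H, G
1. A pop() → empty, leaving stack <>
2. B push(23), leaving stack <23>
3. C push(35), leaving stack <23,35>
4. D pop() → 35, leaving stack <23>
5. E pop() → 23, leaving stack <>
6. F pop() → empty, leaving stack <>
7. H pop() → empty, leaving stack <>
8. G push(73), leaving stack <73>

linearizable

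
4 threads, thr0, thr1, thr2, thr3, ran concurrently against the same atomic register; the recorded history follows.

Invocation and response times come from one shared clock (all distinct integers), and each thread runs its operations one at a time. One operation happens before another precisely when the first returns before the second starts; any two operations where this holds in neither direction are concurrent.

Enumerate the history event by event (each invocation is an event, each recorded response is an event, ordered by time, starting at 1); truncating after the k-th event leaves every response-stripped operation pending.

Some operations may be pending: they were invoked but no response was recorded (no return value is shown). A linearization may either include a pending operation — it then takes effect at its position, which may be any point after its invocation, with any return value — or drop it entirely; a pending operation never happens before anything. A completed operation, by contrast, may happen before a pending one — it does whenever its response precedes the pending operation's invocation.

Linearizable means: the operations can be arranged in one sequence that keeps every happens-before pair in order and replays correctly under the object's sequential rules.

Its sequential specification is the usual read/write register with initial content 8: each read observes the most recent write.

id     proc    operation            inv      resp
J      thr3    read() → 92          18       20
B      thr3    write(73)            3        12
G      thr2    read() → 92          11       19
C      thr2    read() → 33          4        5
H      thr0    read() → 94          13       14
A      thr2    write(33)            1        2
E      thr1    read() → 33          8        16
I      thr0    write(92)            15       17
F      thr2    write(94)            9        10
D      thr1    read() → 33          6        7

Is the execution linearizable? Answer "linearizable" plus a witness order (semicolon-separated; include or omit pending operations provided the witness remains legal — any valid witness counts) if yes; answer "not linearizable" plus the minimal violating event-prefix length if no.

linearizable — witness: A; C; D; E; B; F; H; I; G; J

step 1: A write(33) — value 33
step 2: C read() → 33 — value 33
step 3: D read() → 33 — value 33
step 4: E read() → 33 — value 33
step 5: B write(73) — value 73
step 6: F write(94) — value 94
step 7: H read() → 94 — value 94
step 8: I write(92) — value 92
step 9: G read() → 92 — value 92
step 10: J read() → 92 — value 92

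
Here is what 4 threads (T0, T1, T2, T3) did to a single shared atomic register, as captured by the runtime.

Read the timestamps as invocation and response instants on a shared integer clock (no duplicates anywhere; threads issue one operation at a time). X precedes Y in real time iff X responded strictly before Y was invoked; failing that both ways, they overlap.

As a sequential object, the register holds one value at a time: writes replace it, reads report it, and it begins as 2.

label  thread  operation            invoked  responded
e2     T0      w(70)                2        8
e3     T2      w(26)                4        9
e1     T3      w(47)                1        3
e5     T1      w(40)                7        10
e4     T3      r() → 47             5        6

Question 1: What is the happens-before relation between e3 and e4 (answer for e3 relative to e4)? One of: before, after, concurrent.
Answer: concurrent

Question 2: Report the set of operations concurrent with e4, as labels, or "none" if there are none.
Answer: e2, e3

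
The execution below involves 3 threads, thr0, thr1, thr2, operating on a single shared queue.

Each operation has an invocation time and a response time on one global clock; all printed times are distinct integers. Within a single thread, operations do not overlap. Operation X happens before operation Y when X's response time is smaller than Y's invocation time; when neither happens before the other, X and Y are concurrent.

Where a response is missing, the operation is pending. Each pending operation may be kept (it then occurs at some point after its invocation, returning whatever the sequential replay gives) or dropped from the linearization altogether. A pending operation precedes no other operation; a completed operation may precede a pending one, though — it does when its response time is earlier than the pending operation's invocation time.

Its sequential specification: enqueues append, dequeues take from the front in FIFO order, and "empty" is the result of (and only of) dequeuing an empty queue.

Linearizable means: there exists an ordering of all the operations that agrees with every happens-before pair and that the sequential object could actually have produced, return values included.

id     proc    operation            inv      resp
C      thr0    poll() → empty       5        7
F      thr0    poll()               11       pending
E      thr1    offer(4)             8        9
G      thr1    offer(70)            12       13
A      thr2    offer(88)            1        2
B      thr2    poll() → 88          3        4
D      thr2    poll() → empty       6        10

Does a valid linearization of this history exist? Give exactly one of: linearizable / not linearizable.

one valid linearization: A, B, C, D, E, F, G
step 1: A offer(88) — queue <88>
step 2: B poll() → 88 — queue <>
step 3: C poll() → empty — queue <>
step 4: D poll() → empty — queue <>
step 5: E offer(4) — queue <4>
step 6: F poll() (pending, included) — queue <>
step 7: G offer(70) — queue <70>

linearizable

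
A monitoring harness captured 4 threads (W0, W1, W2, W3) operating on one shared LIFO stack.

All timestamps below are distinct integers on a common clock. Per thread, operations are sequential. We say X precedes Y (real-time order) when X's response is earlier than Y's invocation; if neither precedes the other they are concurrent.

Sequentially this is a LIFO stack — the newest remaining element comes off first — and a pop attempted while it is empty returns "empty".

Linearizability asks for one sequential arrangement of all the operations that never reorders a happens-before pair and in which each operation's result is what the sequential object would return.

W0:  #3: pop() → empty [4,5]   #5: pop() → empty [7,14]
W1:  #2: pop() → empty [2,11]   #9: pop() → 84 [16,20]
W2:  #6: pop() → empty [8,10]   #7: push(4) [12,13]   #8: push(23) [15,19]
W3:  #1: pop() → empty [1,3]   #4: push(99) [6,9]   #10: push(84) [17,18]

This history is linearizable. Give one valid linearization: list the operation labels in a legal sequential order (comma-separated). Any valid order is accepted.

#1, #2, #3, #5, #6, #4, #7, #8, #10, #9

after step 1 (#1 pop() → empty): stack <>
after step 2 (#2 pop() → empty): stack <>
after step 3 (#3 pop() → empty): stack <>
after step 4 (#5 pop() → empty): stack <>
after step 5 (#6 pop() → empty): stack <>
after step 6 (#4 push(99)): stack <99>
after step 7 (#7 push(4)): stack <99,4>
after step 8 (#8 push(23)): stack <99,4,23>
after step 9 (#10 push(84)): stack <99,4,23,84>
after step 10 (#9 pop() → 84): stack <99,4,23>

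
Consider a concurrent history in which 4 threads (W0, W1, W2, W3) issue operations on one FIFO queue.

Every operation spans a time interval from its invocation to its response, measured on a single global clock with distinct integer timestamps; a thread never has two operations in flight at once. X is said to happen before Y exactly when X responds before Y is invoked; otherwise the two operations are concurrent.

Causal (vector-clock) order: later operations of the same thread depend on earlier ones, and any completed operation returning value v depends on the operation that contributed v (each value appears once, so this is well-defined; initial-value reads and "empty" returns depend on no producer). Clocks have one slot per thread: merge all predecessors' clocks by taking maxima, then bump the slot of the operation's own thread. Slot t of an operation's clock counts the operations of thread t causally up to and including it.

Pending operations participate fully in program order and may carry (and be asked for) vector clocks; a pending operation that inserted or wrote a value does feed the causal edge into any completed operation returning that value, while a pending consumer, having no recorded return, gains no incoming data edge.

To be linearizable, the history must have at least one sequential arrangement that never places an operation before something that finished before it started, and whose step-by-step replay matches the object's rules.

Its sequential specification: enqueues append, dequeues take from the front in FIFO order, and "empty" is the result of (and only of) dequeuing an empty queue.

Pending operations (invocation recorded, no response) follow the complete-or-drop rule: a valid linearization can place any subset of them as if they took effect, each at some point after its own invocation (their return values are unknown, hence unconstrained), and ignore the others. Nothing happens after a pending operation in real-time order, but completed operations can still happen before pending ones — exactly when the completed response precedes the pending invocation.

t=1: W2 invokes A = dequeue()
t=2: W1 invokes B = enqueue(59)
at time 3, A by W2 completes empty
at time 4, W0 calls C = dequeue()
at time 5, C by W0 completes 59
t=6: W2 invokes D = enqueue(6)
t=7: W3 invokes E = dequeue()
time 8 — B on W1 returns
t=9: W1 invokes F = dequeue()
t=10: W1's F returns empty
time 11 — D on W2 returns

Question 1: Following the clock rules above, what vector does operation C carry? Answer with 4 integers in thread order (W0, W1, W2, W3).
(1, 1, 0, 0)

invoked at 7, E has no predecessors; its own W3 bump gives (0, 0, 0, 1)
invoked at 1, A has no predecessors; its own W2 bump gives (0, 0, 1, 0)
invoked at 2, B has no predecessors; its own W1 bump gives (0, 1, 0, 0)
invoked at 6, D merges VC(A)=(0, 0, 1, 0) and bumps W2's slot → (0, 0, 2, 0)
invoked at 9, F merges VC(B)=(0, 1, 0, 0) and bumps W1's slot → (0, 2, 0, 0)
invoked at 4, C merges VC(B)=(0, 1, 0, 0) and bumps W0's slot → (1, 1, 0, 0)
target: VC(C) = (1, 1, 0, 0)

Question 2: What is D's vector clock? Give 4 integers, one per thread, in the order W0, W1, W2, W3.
(0, 0, 2, 0)

E, invoked 7, has no incoming edges; only W3's bump applies → (0, 0, 0, 1)
A, invoked 1, has no incoming edges; only W2's bump applies → (0, 0, 1, 0)
B, invoked 2, has no incoming edges; only W1's bump applies → (0, 1, 0, 0)
VC(D, invoked at 6): max of VC(A)=(0, 0, 1, 0), then +1 on thread W2 → (0, 0, 2, 0)
VC(F, invoked at 9): max of VC(B)=(0, 1, 0, 0), then +1 on thread W1 → (0, 2, 0, 0)
VC(C, invoked at 4): max of VC(B)=(0, 1, 0, 0), then +1 on thread W0 → (1, 1, 0, 0)
target: VC(D) = (0, 0, 2, 0)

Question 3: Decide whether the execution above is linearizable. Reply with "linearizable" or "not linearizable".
linearizable

witness order: A, B, C, D, E, F
step 1: A dequeue() → empty — queue <>
step 2: B enqueue(59) — queue <59>
step 3: C dequeue() → 59 — queue <>
step 4: D enqueue(6) — queue <6>
step 5: E dequeue() (pending, included) — queue <>
step 6: F dequeue() → empty — queue <>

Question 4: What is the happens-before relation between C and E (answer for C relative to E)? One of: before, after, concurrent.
before

C spans [4,5], E spans [7,…)
resp(C)=5 < inv(E)=7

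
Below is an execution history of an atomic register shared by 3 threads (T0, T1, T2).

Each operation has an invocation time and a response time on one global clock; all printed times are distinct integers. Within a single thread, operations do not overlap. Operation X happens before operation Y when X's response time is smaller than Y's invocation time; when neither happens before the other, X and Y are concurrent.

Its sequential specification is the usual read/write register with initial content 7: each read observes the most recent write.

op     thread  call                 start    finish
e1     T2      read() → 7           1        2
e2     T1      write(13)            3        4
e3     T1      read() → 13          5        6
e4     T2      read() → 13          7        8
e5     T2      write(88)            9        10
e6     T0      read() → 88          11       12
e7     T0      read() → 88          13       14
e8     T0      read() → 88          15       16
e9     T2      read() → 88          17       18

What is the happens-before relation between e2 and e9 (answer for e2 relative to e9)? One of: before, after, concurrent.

before

e2 spans [3,4], e9 spans [17,18]
resp(e2)=4 < inv(e9)=17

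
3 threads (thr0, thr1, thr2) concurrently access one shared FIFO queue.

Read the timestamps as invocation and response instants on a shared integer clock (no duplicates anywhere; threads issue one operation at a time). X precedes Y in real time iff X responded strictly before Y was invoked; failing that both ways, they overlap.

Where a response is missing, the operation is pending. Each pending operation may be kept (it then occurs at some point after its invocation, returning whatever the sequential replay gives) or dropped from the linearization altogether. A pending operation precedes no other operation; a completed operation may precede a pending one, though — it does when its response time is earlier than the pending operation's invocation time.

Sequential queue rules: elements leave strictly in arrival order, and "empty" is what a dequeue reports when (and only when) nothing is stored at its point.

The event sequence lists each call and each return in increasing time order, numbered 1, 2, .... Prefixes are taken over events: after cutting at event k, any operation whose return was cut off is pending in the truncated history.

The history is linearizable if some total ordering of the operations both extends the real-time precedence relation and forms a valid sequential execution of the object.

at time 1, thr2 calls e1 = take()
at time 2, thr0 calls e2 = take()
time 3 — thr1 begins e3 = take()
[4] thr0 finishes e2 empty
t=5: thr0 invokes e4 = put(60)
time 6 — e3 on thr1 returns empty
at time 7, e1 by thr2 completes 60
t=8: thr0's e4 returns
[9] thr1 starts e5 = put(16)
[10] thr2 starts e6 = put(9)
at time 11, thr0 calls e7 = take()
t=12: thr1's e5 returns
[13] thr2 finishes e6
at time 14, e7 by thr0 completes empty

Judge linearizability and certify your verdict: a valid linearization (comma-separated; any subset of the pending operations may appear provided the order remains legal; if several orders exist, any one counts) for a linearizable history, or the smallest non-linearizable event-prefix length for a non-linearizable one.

linearizable — witness: e2, e3, e4, e1, e7, e5, e6

step 1: e2 take() → empty — queue <>
step 2: e3 take() → empty — queue <>
step 3: e4 put(60) — queue <60>
step 4: e1 take() → 60 — queue <>
step 5: e7 take() → empty — queue <>
step 6: e5 put(16) — queue <16>
step 7: e6 put(9) — queue <16,9>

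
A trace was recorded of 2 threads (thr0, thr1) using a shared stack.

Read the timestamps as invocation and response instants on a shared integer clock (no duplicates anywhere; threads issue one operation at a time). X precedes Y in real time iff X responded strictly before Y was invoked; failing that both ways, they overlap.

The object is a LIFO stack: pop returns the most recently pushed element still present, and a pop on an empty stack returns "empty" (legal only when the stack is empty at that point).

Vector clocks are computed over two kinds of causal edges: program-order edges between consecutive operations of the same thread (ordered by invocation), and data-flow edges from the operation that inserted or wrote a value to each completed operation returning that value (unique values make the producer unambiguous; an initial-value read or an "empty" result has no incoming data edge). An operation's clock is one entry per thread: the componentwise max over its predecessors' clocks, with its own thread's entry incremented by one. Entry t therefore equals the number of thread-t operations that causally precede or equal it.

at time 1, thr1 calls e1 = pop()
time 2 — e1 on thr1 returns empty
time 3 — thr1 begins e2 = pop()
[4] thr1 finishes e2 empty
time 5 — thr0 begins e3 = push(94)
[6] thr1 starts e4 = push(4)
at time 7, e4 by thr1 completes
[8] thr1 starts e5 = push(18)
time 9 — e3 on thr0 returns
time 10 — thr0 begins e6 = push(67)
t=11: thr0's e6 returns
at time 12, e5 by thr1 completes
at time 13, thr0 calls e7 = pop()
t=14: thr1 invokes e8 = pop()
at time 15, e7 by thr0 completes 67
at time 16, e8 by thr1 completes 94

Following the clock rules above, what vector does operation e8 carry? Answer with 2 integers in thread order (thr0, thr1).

e1, invoked 1, has no incoming edges; only thr1's bump applies → (0, 1)
e3, invoked 5, has no incoming edges; only thr0's bump applies → (1, 0)
invoked at 3, e2 merges VC(e1)=(0, 1) and bumps thr1's slot → (0, 2)
invoked at 10, e6 merges VC(e3)=(1, 0) and bumps thr0's slot → (2, 0)
invoked at 6, e4 merges VC(e2)=(0, 2) and bumps thr1's slot → (0, 3)
invoked at 13, e7 merges VC(e6)=(2, 0) and bumps thr0's slot → (3, 0)
invoked at 8, e5 merges VC(e4)=(0, 3) and bumps thr1's slot → (0, 4)
invoked at 14, e8 merges VC(e3)=(1, 0), VC(e5)=(0, 4) and bumps thr1's slot → (1, 5)
target: VC(e8) = (1, 5)

(1, 5)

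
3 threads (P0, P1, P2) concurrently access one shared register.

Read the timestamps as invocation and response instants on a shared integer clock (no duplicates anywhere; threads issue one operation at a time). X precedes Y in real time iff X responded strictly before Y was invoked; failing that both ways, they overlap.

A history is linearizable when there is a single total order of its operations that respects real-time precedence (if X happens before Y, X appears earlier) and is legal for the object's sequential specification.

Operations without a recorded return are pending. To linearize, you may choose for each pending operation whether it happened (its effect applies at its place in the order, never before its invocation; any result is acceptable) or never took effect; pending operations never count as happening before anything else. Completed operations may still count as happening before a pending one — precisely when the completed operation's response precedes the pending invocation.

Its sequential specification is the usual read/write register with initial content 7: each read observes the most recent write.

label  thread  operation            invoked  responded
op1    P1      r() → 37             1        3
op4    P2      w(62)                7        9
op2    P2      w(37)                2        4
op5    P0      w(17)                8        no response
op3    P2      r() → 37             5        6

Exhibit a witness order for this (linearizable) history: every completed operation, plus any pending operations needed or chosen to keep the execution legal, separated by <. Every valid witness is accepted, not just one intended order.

after step 1 (op2 w(37)): value 37
after step 2 (op1 r() → 37): value 37
after step 3 (op3 r() → 37): value 37
after step 4 (op4 w(62)): value 62

op2 < op1 < op3 < op4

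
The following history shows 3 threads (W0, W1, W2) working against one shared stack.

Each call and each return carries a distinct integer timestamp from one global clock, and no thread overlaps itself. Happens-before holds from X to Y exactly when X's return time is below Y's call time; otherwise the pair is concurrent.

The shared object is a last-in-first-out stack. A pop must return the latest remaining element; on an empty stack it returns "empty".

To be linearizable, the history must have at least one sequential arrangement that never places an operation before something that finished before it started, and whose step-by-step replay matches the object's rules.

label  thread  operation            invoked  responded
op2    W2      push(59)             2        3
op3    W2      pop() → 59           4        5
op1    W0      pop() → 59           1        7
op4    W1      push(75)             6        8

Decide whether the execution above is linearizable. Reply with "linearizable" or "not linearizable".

not linearizable

events 1..6 are fine; event 7 — the response of op1 at time 7 — makes the prefix non-linearizable
real-time-consistent orders of the 3 completed operations: 3 — all fail the stack replay
no completion choice of the 1 pending operation (op4) rescues it — every subset was tried
take op1, op2, op3 (pending dropped): step 1 already fails, because op1 pop() → 59 cannot occur there
take op2, op1, op3 (pending dropped): step 3 already fails, because op3 pop() → 59 cannot occur there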